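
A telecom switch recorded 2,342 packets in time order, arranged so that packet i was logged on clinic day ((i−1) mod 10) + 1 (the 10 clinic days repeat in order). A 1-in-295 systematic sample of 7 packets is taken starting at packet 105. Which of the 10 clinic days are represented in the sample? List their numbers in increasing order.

Consecutive selections differ by k = 295, so their clinic day numbers differ by 295 mod 10 = 5.
gcd(295, 10) = 5, so the sample visits 10/5 = 2 distinct residues mod 10.
Start 105 is clinic day 5; the clinic days hit are 5, 10.

5, 10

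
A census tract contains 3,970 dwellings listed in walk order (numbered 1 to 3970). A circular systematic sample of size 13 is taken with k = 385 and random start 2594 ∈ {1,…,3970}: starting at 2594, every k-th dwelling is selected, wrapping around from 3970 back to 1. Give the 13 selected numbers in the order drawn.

2594, 2979, 3364, 3749, 164, 549, 934, 1319, 1704, 2089, 2474, 2859, 3244

Selection 1: 2594
Selection 2: 2594 + 385 = 2979
Selection 3: 2979 + 385 = 3364
Selection 4: 3364 + 385 = 3749
Selection 5: 3749 + 385 = 4134 → 4134 − 3970 = 164
Selection 6: 164 + 385 = 549
Selection 7: 549 + 385 = 934
Selection 8: 934 + 385 = 1319
Selection 9: 1319 + 385 = 1704
Selection 10: 1704 + 385 = 2089
Selection 11: 2089 + 385 = 2474
Selection 12: 2474 + 385 = 2859
Selection 13: 2859 + 385 = 3244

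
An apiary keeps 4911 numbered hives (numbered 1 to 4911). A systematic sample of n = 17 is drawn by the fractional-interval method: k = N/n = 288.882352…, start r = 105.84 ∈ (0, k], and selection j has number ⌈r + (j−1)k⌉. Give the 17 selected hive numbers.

j=1: r + 0k = 105.84 → ⌈·⌉ = 106
j=2: r + 1k = 394.722352… → ⌈·⌉ = 395
j=3: r + 2k = 683.604705… → ⌈·⌉ = 684
j=4: r + 3k = 972.487058… → ⌈·⌉ = 973
j=5: r + 4k = 1261.369411… → ⌈·⌉ = 1262
j=6: r + 5k = 1550.251764… → ⌈·⌉ = 1551
j=7: r + 6k = 1839.134117… → ⌈·⌉ = 1840
j=8: r + 7k = 2128.016470… → ⌈·⌉ = 2129
j=9: r + 8k = 2416.898823… → ⌈·⌉ = 2417
j=10: r + 9k = 2705.781176… → ⌈·⌉ = 2706
j=11: r + 10k = 2994.663529… → ⌈·⌉ = 2995
j=12: r + 11k = 3283.545882… → ⌈·⌉ = 3284
j=13: r + 12k = 3572.428235… → ⌈·⌉ = 3573
j=14: r + 13k = 3861.310588… → ⌈·⌉ = 3862
j=15: r + 14k = 4150.192941… → ⌈·⌉ = 4151
j=16: r + 15k = 4439.075294… → ⌈·⌉ = 4440
j=17: r + 16k = 4727.957647… → ⌈·⌉ = 4728

106, 395, 684, 973, 1262, 1551, 1840, 2129, 2417, 2706, 2995, 3284, 3573, 3862, 4151, 4440, 4728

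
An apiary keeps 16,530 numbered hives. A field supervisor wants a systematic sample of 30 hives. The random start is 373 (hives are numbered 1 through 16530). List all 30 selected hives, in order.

373, 924, 1475, 2026, 2577, 3128, 3679, 4230, 4781, 5332, 5883, 6434, 6985, 7536, 8087, 8638, 9189, 9740, 10291, 10842, 11393, 11944, 12495, 13046, 13597, 14148, 14699, 15250, 15801, 16352

k = N/n = 16530/30 = 551
hive 1: 373
hive 2: 373 + 551 = 924
hive 3: 924 + 551 = 1475
hive 4: 1475 + 551 = 2026
hive 5: 2026 + 551 = 2577
hive 6: 2577 + 551 = 3128
hive 7: 3128 + 551 = 3679
hive 8: 3679 + 551 = 4230
hive 9: 4230 + 551 = 4781
hive 10: 4781 + 551 = 5332
hive 11: 5332 + 551 = 5883
hive 12: 5883 + 551 = 6434
hive 13: 6434 + 551 = 6985
hive 14: 6985 + 551 = 7536
hive 15: 7536 + 551 = 8087
hive 16: 8087 + 551 = 8638
hive 17: 8638 + 551 = 9189
hive 18: 9189 + 551 = 9740
hive 19: 9740 + 551 = 10291
hive 20: 10291 + 551 = 10842
hive 21: 10842 + 551 = 11393
hive 22: 11393 + 551 = 11944
hive 23: 11944 + 551 = 12495
hive 24: 12495 + 551 = 13046
hive 25: 13046 + 551 = 13597
hive 26: 13597 + 551 = 14148
hive 27: 14148 + 551 = 14699
hive 28: 14699 + 551 = 15250
hive 29: 15250 + 551 = 15801
hive 30: 15801 + 551 = 16352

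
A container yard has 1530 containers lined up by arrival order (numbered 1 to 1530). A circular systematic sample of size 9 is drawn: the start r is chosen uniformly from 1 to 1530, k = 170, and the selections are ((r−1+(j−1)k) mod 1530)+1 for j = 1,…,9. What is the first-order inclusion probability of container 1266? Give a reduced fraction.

For each position j, as r ranges over 1…1530 the j-th selection hits every container exactly once, so container 1266 is selected for exactly 9 of the 1530 starts.
Inclusion probability = 9/1530 = 1/170.

1/170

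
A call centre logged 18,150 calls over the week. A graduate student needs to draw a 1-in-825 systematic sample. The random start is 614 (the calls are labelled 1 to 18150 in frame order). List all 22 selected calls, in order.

614, 1439, 2264, 3089, 3914, 4739, 5564, 6389, 7214, 8039, 8864, 9689, 10514, 11339, 12164, 12989, 13814, 14639, 15464, 16289, 17114, 17939

call 1: 614
call 2: 614 + 825 = 1439
call 3: 1439 + 825 = 2264
call 4: 2264 + 825 = 3089
call 5: 3089 + 825 = 3914
call 6: 3914 + 825 = 4739
call 7: 4739 + 825 = 5564
call 8: 5564 + 825 = 6389
call 9: 6389 + 825 = 7214
call 10: 7214 + 825 = 8039
call 11: 8039 + 825 = 8864
call 12: 8864 + 825 = 9689
call 13: 9689 + 825 = 10514
call 14: 10514 + 825 = 11339
call 15: 11339 + 825 = 12164
call 16: 12164 + 825 = 12989
call 17: 12989 + 825 = 13814
call 18: 13814 + 825 = 14639
call 19: 14639 + 825 = 15464
call 20: 15464 + 825 = 16289
call 21: 16289 + 825 = 17114
call 22: 17114 + 825 = 17939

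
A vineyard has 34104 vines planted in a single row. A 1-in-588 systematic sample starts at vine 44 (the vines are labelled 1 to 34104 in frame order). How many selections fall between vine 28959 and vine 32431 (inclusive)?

k = 588
First selection ≥ 28959: 44 + ⌈(28959−44)/588⌉·588 = 44 + 50×588 = 29444
Last selection ≤ 32431: 44 + ⌊(32431−44)/588⌋·588 = 44 + 55×588 = 32384
Count = 55 − 50 + 1 = 6

6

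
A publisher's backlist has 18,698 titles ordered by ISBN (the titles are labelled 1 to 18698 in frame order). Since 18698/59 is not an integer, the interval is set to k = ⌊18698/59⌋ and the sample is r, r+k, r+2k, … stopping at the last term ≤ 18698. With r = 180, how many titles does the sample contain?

k = ⌊18698/59⌋ = 316
Achieved size = ⌊(18698 − 180)/316⌋ + 1 = ⌊18518/316⌋ + 1 = 58 + 1 = 59
(last selection: 180 + 58×316 = 18508 ≤ 18698; next would be 18824 > 18698)

59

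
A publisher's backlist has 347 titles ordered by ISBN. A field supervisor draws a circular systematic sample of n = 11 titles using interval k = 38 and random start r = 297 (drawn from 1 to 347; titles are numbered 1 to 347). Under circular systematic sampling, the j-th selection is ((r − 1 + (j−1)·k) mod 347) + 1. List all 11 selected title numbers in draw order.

Selection 1: 297
Selection 2: 297 + 38 = 335
Selection 3: 335 + 38 = 373 → 373 − 347 = 26
Selection 4: 26 + 38 = 64
Selection 5: 64 + 38 = 102
Selection 6: 102 + 38 = 140
Selection 7: 140 + 38 = 178
Selection 8: 178 + 38 = 216
Selection 9: 216 + 38 = 254
Selection 10: 254 + 38 = 292
Selection 11: 292 + 38 = 330

297, 335, 26, 64, 102, 140, 178, 216, 254, 292, 330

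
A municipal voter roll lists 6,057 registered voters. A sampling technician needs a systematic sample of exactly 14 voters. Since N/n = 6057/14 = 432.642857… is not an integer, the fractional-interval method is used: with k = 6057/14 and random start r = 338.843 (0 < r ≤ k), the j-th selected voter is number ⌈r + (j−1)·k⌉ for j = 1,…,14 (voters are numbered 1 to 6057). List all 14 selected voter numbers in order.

j=1: r + 0k = 338.843 → ⌈·⌉ = 339
j=2: r + 1k = 771.485857… → ⌈·⌉ = 772
j=3: r + 2k = 1204.128714… → ⌈·⌉ = 1205
j=4: r + 3k = 1636.771571… → ⌈·⌉ = 1637
j=5: r + 4k = 2069.414428… → ⌈·⌉ = 2070
j=6: r + 5k = 2502.057285… → ⌈·⌉ = 2503
j=7: r + 6k = 2934.700142… → ⌈·⌉ = 2935
j=8: r + 7k = 3367.343 → ⌈·⌉ = 3368
j=9: r + 8k = 3799.985857… → ⌈·⌉ = 3800
j=10: r + 9k = 4232.628714… → ⌈·⌉ = 4233
j=11: r + 10k = 4665.271571… → ⌈·⌉ = 4666
j=12: r + 11k = 5097.914428… → ⌈·⌉ = 5098
j=13: r + 12k = 5530.557285… → ⌈·⌉ = 5531
j=14: r + 13k = 5963.200142… → ⌈·⌉ = 5964

339, 772, 1205, 1637, 2070, 2503, 2935, 3368, 3800, 4233, 4666, 5098, 5531, 5964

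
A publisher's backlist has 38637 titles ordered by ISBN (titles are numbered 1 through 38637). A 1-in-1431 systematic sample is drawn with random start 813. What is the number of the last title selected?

k = 1431
27th selection = r + (27−1)·k = 813 + 26×1431 = 813 + 37206 = 38019

38019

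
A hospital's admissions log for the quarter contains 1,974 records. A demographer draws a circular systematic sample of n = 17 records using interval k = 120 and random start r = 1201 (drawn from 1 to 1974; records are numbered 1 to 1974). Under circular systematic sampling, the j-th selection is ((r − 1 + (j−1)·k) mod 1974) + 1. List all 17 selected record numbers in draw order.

Selection 1: 1201
Selection 2: 1201 + 120 = 1321
Selection 3: 1321 + 120 = 1441
Selection 4: 1441 + 120 = 1561
Selection 5: 1561 + 120 = 1681
Selection 6: 1681 + 120 = 1801
Selection 7: 1801 + 120 = 1921
Selection 8: 1921 + 120 = 2041 → 2041 − 1974 = 67
Selection 9: 67 + 120 = 187
Selection 10: 187 + 120 = 307
Selection 11: 307 + 120 = 427
Selection 12: 427 + 120 = 547
Selection 13: 547 + 120 = 667
Selection 14: 667 + 120 = 787
Selection 15: 787 + 120 = 907
Selection 16: 907 + 120 = 1027
Selection 17: 1027 + 120 = 1147

1201, 1321, 1441, 1561, 1681, 1801, 1921, 67, 187, 307, 427, 547, 667, 787, 907, 1027, 1147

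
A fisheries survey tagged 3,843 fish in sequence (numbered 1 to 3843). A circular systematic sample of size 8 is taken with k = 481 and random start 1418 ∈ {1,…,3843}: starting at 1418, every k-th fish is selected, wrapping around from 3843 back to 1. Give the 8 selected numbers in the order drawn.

Selection 1: 1418
Selection 2: 1418 + 481 = 1899
Selection 3: 1899 + 481 = 2380
Selection 4: 2380 + 481 = 2861
Selection 5: 2861 + 481 = 3342
Selection 6: 3342 + 481 = 3823
Selection 7: 3823 + 481 = 4304 → 4304 − 3843 = 461
Selection 8: 461 + 481 = 942

1418, 1899, 2380, 2861, 3342, 3823, 461, 942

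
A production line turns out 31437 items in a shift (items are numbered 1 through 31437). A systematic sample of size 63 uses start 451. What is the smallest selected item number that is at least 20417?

20910

k = 31437/63 = 499
Steps past start: ⌈(20417 − 451)/499⌉ = ⌈19966/499⌉ = 41
Selected item: 451 + 41×499 = 20910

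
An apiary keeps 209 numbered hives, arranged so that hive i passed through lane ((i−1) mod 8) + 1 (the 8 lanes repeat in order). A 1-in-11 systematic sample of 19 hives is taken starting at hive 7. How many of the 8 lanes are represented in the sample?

8

Consecutive selections differ by k = 11, so their lane numbers differ by 11 mod 8 = 3.
gcd(11, 8) = 1, so the sample visits 8/1 = 8 distinct residues mod 8.
Start 7 is lane 7; the lanes hit are 1, 2, 3, 4, 5, 6, 7, 8.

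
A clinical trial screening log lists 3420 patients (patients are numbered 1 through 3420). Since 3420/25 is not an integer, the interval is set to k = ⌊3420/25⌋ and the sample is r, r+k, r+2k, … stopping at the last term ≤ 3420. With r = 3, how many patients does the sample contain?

26

k = ⌊3420/25⌋ = 136
Achieved size = ⌊(3420 − 3)/136⌋ + 1 = ⌊3417/136⌋ + 1 = 25 + 1 = 26
(last selection: 3 + 25×136 = 3403 ≤ 3420; next would be 3539 > 3420)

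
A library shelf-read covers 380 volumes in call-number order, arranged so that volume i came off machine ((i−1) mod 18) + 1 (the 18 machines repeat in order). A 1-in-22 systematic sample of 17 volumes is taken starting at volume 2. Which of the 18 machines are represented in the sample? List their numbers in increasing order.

2, 4, 6, 8, 10, 12, 14, 16, 18

Consecutive selections differ by k = 22, so their machine numbers differ by 22 mod 18 = 4.
gcd(22, 18) = 2, so the sample visits 18/2 = 9 distinct residues mod 18.
Start 2 is machine 2; the machines hit are 2, 4, 6, 8, 10, 12, 14, 16, 18.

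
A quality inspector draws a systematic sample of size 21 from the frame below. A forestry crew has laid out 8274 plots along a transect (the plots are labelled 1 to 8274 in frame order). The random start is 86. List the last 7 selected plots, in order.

5602, 5996, 6390, 6784, 7178, 7572, 7966

k = N/n = 8274/21 = 394
15th selection = 86 + 14×394 = 5602
16th: 5602 + 394 = 5996
17th: 5996 + 394 = 6390
18th: 6390 + 394 = 6784
19th: 6784 + 394 = 7178
20th: 7178 + 394 = 7572
21st: 7572 + 394 = 7966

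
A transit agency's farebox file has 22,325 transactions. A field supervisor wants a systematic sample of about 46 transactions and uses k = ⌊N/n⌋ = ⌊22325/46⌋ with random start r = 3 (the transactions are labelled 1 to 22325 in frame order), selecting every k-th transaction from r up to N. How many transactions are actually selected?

k = ⌊22325/46⌋ = 485
Achieved size = ⌊(22325 − 3)/485⌋ + 1 = ⌊22322/485⌋ + 1 = 46 + 1 = 47
(last selection: 3 + 46×485 = 22313 ≤ 22325; next would be 22798 > 22325)

47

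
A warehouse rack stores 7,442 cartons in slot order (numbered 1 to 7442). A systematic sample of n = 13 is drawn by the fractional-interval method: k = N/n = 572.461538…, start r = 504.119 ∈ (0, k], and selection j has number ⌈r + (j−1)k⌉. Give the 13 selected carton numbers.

j=1: r + 0k = 504.119 → ⌈·⌉ = 505
j=2: r + 1k = 1076.580538… → ⌈·⌉ = 1077
j=3: r + 2k = 1649.042076… → ⌈·⌉ = 1650
j=4: r + 3k = 2221.503615… → ⌈·⌉ = 2222
j=5: r + 4k = 2793.965153… → ⌈·⌉ = 2794
j=6: r + 5k = 3366.426692… → ⌈·⌉ = 3367
j=7: r + 6k = 3938.888230… → ⌈·⌉ = 3939
j=8: r + 7k = 4511.349769… → ⌈·⌉ = 4512
j=9: r + 8k = 5083.811307… → ⌈·⌉ = 5084
j=10: r + 9k = 5656.272846… → ⌈·⌉ = 5657
j=11: r + 10k = 6228.734384… → ⌈·⌉ = 6229
j=12: r + 11k = 6801.195923… → ⌈·⌉ = 6802
j=13: r + 12k = 7373.657461… → ⌈·⌉ = 7374

505, 1077, 1650, 2222, 2794, 3367, 3939, 4512, 5084, 5657, 6229, 6802, 7374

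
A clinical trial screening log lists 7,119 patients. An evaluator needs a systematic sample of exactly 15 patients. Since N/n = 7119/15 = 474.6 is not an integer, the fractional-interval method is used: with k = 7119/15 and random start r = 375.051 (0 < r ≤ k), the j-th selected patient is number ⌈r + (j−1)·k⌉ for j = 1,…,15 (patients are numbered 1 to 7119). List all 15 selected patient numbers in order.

376, 850, 1325, 1799, 2274, 2749, 3223, 3698, 4172, 4647, 5122, 5596, 6071, 6545, 7020

j=1: r + 0k = 375.051 → ⌈·⌉ = 376
j=2: r + 1k = 849.651 → ⌈·⌉ = 850
j=3: r + 2k = 1324.251 → ⌈·⌉ = 1325
j=4: r + 3k = 1798.851 → ⌈·⌉ = 1799
j=5: r + 4k = 2273.451 → ⌈·⌉ = 2274
j=6: r + 5k = 2748.051 → ⌈·⌉ = 2749
j=7: r + 6k = 3222.651 → ⌈·⌉ = 3223
j=8: r + 7k = 3697.251 → ⌈·⌉ = 3698
j=9: r + 8k = 4171.851 → ⌈·⌉ = 4172
j=10: r + 9k = 4646.451 → ⌈·⌉ = 4647
j=11: r + 10k = 5121.051 → ⌈·⌉ = 5122
j=12: r + 11k = 5595.651 → ⌈·⌉ = 5596
j=13: r + 12k = 6070.251 → ⌈·⌉ = 6071
j=14: r + 13k = 6544.851 → ⌈·⌉ = 6545
j=15: r + 14k = 7019.451 → ⌈·⌉ = 7020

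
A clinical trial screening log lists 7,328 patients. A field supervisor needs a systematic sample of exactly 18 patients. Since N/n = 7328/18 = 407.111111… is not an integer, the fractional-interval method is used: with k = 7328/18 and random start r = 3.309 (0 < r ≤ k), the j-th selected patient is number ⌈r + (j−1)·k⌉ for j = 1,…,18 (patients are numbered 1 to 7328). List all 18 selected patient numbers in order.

4, 411, 818, 1225, 1632, 2039, 2446, 2854, 3261, 3668, 4075, 4482, 4889, 5296, 5703, 6110, 6518, 6925

j=1: r + 0k = 3.309 → ⌈·⌉ = 4
j=2: r + 1k = 410.420111… → ⌈·⌉ = 411
j=3: r + 2k = 817.531222… → ⌈·⌉ = 818
j=4: r + 3k = 1224.642333… → ⌈·⌉ = 1225
j=5: r + 4k = 1631.753444… → ⌈·⌉ = 1632
j=6: r + 5k = 2038.864555… → ⌈·⌉ = 2039
j=7: r + 6k = 2445.975666… → ⌈·⌉ = 2446
j=8: r + 7k = 2853.086777… → ⌈·⌉ = 2854
j=9: r + 8k = 3260.197888… → ⌈·⌉ = 3261
j=10: r + 9k = 3667.309 → ⌈·⌉ = 3668
j=11: r + 10k = 4074.420111… → ⌈·⌉ = 4075
j=12: r + 11k = 4481.531222… → ⌈·⌉ = 4482
j=13: r + 12k = 4888.642333… → ⌈·⌉ = 4889
j=14: r + 13k = 5295.753444… → ⌈·⌉ = 5296
j=15: r + 14k = 5702.864555… → ⌈·⌉ = 5703
j=16: r + 15k = 6109.975666… → ⌈·⌉ = 6110
j=17: r + 16k = 6517.086777… → ⌈·⌉ = 6518
j=18: r + 17k = 6924.197888… → ⌈·⌉ = 6925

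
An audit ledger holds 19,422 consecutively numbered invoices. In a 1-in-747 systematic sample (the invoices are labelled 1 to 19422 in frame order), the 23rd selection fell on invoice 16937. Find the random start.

503

k = 747
r = 16937 − (23−1)×747 = 16937 − 16434 = 503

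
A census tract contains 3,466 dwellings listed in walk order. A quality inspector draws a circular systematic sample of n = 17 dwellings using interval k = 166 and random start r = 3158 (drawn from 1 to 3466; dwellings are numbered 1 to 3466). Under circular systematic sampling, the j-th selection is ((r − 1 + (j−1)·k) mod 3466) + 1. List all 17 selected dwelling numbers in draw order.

Selection 1: 3158
Selection 2: 3158 + 166 = 3324
Selection 3: 3324 + 166 = 3490 → 3490 − 3466 = 24
Selection 4: 24 + 166 = 190
Selection 5: 190 + 166 = 356
Selection 6: 356 + 166 = 522
Selection 7: 522 + 166 = 688
Selection 8: 688 + 166 = 854
Selection 9: 854 + 166 = 1020
Selection 10: 1020 + 166 = 1186
Selection 11: 1186 + 166 = 1352
Selection 12: 1352 + 166 = 1518
Selection 13: 1518 + 166 = 1684
Selection 14: 1684 + 166 = 1850
Selection 15: 1850 + 166 = 2016
Selection 16: 2016 + 166 = 2182
Selection 17: 2182 + 166 = 2348

3158, 3324, 24, 190, 356, 522, 688, 854, 1020, 1186, 1352, 1518, 1684, 1850, 2016, 2182, 2348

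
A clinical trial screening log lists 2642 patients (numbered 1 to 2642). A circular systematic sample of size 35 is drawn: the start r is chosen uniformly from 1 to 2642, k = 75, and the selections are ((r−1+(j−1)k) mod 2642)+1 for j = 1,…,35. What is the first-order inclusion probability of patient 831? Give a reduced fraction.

For each position j, as r ranges over 1…2642 the j-th selection hits every patient exactly once, so patient 831 is selected for exactly 35 of the 2642 starts.
Inclusion probability = 35/2642.

35/2642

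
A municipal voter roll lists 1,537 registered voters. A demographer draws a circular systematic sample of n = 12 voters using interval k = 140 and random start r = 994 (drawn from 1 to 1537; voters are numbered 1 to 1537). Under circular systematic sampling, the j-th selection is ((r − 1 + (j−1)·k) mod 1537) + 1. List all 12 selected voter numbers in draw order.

Selection 1: 994
Selection 2: 994 + 140 = 1134
Selection 3: 1134 + 140 = 1274
Selection 4: 1274 + 140 = 1414
Selection 5: 1414 + 140 = 1554 → 1554 − 1537 = 17
Selection 6: 17 + 140 = 157
Selection 7: 157 + 140 = 297
Selection 8: 297 + 140 = 437
Selection 9: 437 + 140 = 577
Selection 10: 577 + 140 = 717
Selection 11: 717 + 140 = 857
Selection 12: 857 + 140 = 997

994, 1134, 1274, 1414, 17, 157, 297, 437, 577, 717, 857, 997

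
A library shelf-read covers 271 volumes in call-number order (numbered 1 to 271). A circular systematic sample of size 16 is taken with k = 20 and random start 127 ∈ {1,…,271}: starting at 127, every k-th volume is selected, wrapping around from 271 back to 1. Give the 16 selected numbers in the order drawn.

127, 147, 167, 187, 207, 227, 247, 267, 16, 36, 56, 76, 96, 116, 136, 156

Selection 1: 127
Selection 2: 127 + 20 = 147
Selection 3: 147 + 20 = 167
Selection 4: 167 + 20 = 187
Selection 5: 187 + 20 = 207
Selection 6: 207 + 20 = 227
Selection 7: 227 + 20 = 247
Selection 8: 247 + 20 = 267
Selection 9: 267 + 20 = 287 → 287 − 271 = 16
Selection 10: 16 + 20 = 36
Selection 11: 36 + 20 = 56
Selection 12: 56 + 20 = 76
Selection 13: 76 + 20 = 96
Selection 14: 96 + 20 = 116
Selection 15: 116 + 20 = 136
Selection 16: 136 + 20 = 156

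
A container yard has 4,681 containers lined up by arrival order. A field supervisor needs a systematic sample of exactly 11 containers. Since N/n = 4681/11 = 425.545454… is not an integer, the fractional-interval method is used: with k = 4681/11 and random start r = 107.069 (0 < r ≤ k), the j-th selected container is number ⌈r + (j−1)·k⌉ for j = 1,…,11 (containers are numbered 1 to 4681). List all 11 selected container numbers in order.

108, 533, 959, 1384, 1810, 2235, 2661, 3086, 3512, 3937, 4363

j=1: r + 0k = 107.069 → ⌈·⌉ = 108
j=2: r + 1k = 532.614454… → ⌈·⌉ = 533
j=3: r + 2k = 958.159909… → ⌈·⌉ = 959
j=4: r + 3k = 1383.705363… → ⌈·⌉ = 1384
j=5: r + 4k = 1809.250818… → ⌈·⌉ = 1810
j=6: r + 5k = 2234.796272… → ⌈·⌉ = 2235
j=7: r + 6k = 2660.341727… → ⌈·⌉ = 2661
j=8: r + 7k = 3085.887181… → ⌈·⌉ = 3086
j=9: r + 8k = 3511.432636… → ⌈·⌉ = 3512
j=10: r + 9k = 3936.978090… → ⌈·⌉ = 3937
j=11: r + 10k = 4362.523545… → ⌈·⌉ = 4363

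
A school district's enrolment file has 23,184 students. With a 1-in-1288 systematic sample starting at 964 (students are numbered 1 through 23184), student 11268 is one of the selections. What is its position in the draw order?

9

k = 1288
position = (11268 − 964)/1288 + 1 = 10304/1288 + 1 = 8 + 1 = 9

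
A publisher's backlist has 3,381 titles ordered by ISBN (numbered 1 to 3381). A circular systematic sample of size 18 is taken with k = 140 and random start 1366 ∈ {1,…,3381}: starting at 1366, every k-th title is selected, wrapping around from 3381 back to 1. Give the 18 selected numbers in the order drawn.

Selection 1: 1366
Selection 2: 1366 + 140 = 1506
Selection 3: 1506 + 140 = 1646
Selection 4: 1646 + 140 = 1786
Selection 5: 1786 + 140 = 1926
Selection 6: 1926 + 140 = 2066
Selection 7: 2066 + 140 = 2206
Selection 8: 2206 + 140 = 2346
Selection 9: 2346 + 140 = 2486
Selection 10: 2486 + 140 = 2626
Selection 11: 2626 + 140 = 2766
Selection 12: 2766 + 140 = 2906
Selection 13: 2906 + 140 = 3046
Selection 14: 3046 + 140 = 3186
Selection 15: 3186 + 140 = 3326
Selection 16: 3326 + 140 = 3466 → 3466 − 3381 = 85
Selection 17: 85 + 140 = 225
Selection 18: 225 + 140 = 365

1366, 1506, 1646, 1786, 1926, 2066, 2206, 2346, 2486, 2626, 2766, 2906, 3046, 3186, 3326, 85, 225, 365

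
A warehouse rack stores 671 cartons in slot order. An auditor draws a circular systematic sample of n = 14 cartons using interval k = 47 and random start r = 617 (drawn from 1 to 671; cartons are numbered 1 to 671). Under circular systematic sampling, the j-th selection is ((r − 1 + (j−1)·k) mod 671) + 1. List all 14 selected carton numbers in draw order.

617, 664, 40, 87, 134, 181, 228, 275, 322, 369, 416, 463, 510, 557

Selection 1: 617
Selection 2: 617 + 47 = 664
Selection 3: 664 + 47 = 711 → 711 − 671 = 40
Selection 4: 40 + 47 = 87
Selection 5: 87 + 47 = 134
Selection 6: 134 + 47 = 181
Selection 7: 181 + 47 = 228
Selection 8: 228 + 47 = 275
Selection 9: 275 + 47 = 322
Selection 10: 322 + 47 = 369
Selection 11: 369 + 47 = 416
Selection 12: 416 + 47 = 463
Selection 13: 463 + 47 = 510
Selection 14: 510 + 47 = 557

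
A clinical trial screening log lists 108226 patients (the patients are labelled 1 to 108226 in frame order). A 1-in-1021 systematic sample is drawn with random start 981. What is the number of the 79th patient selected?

k = 1021
79th selection = r + (79−1)·k = 981 + 78×1021 = 981 + 79638 = 80619

80619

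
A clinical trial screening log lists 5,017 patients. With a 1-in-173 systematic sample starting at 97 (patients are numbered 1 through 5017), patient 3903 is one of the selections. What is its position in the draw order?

k = 173
position = (3903 − 97)/173 + 1 = 3806/173 + 1 = 22 + 1 = 23

23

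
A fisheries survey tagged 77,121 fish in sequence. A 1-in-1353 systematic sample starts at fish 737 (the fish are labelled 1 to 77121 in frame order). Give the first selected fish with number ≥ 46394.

k = 1353
Steps past start: ⌈(46394 − 737)/1353⌉ = ⌈45657/1353⌉ = 34
Selected fish: 737 + 34×1353 = 46739

46739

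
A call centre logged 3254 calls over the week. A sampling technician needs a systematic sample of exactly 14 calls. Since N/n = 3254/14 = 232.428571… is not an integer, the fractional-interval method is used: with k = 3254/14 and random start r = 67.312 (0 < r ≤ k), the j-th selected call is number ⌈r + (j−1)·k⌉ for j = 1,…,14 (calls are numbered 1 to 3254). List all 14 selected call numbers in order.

68, 300, 533, 765, 998, 1230, 1462, 1695, 1927, 2160, 2392, 2625, 2857, 3089

j=1: r + 0k = 67.312 → ⌈·⌉ = 68
j=2: r + 1k = 299.740571… → ⌈·⌉ = 300
j=3: r + 2k = 532.169142… → ⌈·⌉ = 533
j=4: r + 3k = 764.597714… → ⌈·⌉ = 765
j=5: r + 4k = 997.026285… → ⌈·⌉ = 998
j=6: r + 5k = 1229.454857… → ⌈·⌉ = 1230
j=7: r + 6k = 1461.883428… → ⌈·⌉ = 1462
j=8: r + 7k = 1694.312 → ⌈·⌉ = 1695
j=9: r + 8k = 1926.740571… → ⌈·⌉ = 1927
j=10: r + 9k = 2159.169142… → ⌈·⌉ = 2160
j=11: r + 10k = 2391.597714… → ⌈·⌉ = 2392
j=12: r + 11k = 2624.026285… → ⌈·⌉ = 2625
j=13: r + 12k = 2856.454857… → ⌈·⌉ = 2857
j=14: r + 13k = 3088.883428… → ⌈·⌉ = 3089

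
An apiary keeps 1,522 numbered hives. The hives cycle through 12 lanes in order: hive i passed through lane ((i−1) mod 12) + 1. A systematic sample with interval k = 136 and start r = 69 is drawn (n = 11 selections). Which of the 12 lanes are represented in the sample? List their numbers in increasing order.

Consecutive selections differ by k = 136, so their lane numbers differ by 136 mod 12 = 4.
gcd(136, 12) = 4, so the sample visits 12/4 = 3 distinct residues mod 12.
Start 69 is lane 9; the lanes hit are 1, 5, 9.

1, 5, 9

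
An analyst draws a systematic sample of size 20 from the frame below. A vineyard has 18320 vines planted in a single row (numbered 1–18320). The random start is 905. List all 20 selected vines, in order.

k = N/n = 18320/20 = 916
vine 1: 905
vine 2: 905 + 916 = 1821
vine 3: 1821 + 916 = 2737
vine 4: 2737 + 916 = 3653
vine 5: 3653 + 916 = 4569
vine 6: 4569 + 916 = 5485
vine 7: 5485 + 916 = 6401
vine 8: 6401 + 916 = 7317
vine 9: 7317 + 916 = 8233
vine 10: 8233 + 916 = 9149
vine 11: 9149 + 916 = 10065
vine 12: 10065 + 916 = 10981
vine 13: 10981 + 916 = 11897
vine 14: 11897 + 916 = 12813
vine 15: 12813 + 916 = 13729
vine 16: 13729 + 916 = 14645
vine 17: 14645 + 916 = 15561
vine 18: 15561 + 916 = 16477
vine 19: 16477 + 916 = 17393
vine 20: 17393 + 916 = 18309

905, 1821, 2737, 3653, 4569, 5485, 6401, 7317, 8233, 9149, 10065, 10981, 11897, 12813, 13729, 14645, 15561, 16477, 17393, 18309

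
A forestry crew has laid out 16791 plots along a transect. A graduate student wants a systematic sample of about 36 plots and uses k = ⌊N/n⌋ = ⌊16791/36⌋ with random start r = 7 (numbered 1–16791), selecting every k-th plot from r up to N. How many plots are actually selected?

37

k = ⌊16791/36⌋ = 466
Achieved size = ⌊(16791 − 7)/466⌋ + 1 = ⌊16784/466⌋ + 1 = 36 + 1 = 37
(last selection: 7 + 36×466 = 16783 ≤ 16791; next would be 17249 > 16791)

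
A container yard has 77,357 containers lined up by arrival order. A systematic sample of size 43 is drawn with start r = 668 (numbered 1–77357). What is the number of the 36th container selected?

63633

k = 77357/43 = 1799
36th selection = r + (36−1)·k = 668 + 35×1799 = 668 + 62965 = 63633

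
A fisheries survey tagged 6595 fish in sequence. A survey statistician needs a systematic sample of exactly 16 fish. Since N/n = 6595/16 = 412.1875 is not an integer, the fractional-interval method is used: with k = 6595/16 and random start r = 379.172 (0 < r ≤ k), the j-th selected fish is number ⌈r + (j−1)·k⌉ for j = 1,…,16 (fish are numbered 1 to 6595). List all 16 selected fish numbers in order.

380, 792, 1204, 1616, 2028, 2441, 2853, 3265, 3677, 4089, 4502, 4914, 5326, 5738, 6150, 6562

j=1: r + 0k = 379.172 → ⌈·⌉ = 380
j=2: r + 1k = 791.3595 → ⌈·⌉ = 792
j=3: r + 2k = 1203.547 → ⌈·⌉ = 1204
j=4: r + 3k = 1615.7345 → ⌈·⌉ = 1616
j=5: r + 4k = 2027.922 → ⌈·⌉ = 2028
j=6: r + 5k = 2440.1095 → ⌈·⌉ = 2441
j=7: r + 6k = 2852.297 → ⌈·⌉ = 2853
j=8: r + 7k = 3264.4845 → ⌈·⌉ = 3265
j=9: r + 8k = 3676.672 → ⌈·⌉ = 3677
j=10: r + 9k = 4088.8595 → ⌈·⌉ = 4089
j=11: r + 10k = 4501.047 → ⌈·⌉ = 4502
j=12: r + 11k = 4913.2345 → ⌈·⌉ = 4914
j=13: r + 12k = 5325.422 → ⌈·⌉ = 5326
j=14: r + 13k = 5737.6095 → ⌈·⌉ = 5738
j=15: r + 14k = 6149.797 → ⌈·⌉ = 6150
j=16: r + 15k = 6561.9845 → ⌈·⌉ = 6562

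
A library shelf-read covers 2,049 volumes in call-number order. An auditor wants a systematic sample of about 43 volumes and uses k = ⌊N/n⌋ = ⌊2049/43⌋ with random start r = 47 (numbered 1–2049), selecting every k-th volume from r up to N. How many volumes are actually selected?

k = ⌊2049/43⌋ = 47
Achieved size = ⌊(2049 − 47)/47⌋ + 1 = ⌊2002/47⌋ + 1 = 42 + 1 = 43
(last selection: 47 + 42×47 = 2021 ≤ 2049; next would be 2068 > 2049)

43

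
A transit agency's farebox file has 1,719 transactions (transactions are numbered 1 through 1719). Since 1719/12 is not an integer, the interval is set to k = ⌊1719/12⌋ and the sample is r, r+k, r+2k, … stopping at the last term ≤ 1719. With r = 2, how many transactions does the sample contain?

13

k = ⌊1719/12⌋ = 143
Achieved size = ⌊(1719 − 2)/143⌋ + 1 = ⌊1717/143⌋ + 1 = 12 + 1 = 13
(last selection: 2 + 12×143 = 1718 ≤ 1719; next would be 1861 > 1719)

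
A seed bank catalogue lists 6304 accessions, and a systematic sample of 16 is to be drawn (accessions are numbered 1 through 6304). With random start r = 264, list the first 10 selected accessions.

264, 658, 1052, 1446, 1840, 2234, 2628, 3022, 3416, 3810

k = N/n = 6304/16 = 394
accession 1: 264
accession 2: 264 + 394 = 658
accession 3: 658 + 394 = 1052
accession 4: 1052 + 394 = 1446
accession 5: 1446 + 394 = 1840
accession 6: 1840 + 394 = 2234
accession 7: 2234 + 394 = 2628
accession 8: 2628 + 394 = 3022
accession 9: 3022 + 394 = 3416
accession 10: 3416 + 394 = 3810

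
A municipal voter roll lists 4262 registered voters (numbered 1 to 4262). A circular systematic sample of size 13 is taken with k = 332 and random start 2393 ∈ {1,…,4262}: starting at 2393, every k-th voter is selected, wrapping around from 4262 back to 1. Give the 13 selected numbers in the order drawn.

2393, 2725, 3057, 3389, 3721, 4053, 123, 455, 787, 1119, 1451, 1783, 2115

Selection 1: 2393
Selection 2: 2393 + 332 = 2725
Selection 3: 2725 + 332 = 3057
Selection 4: 3057 + 332 = 3389
Selection 5: 3389 + 332 = 3721
Selection 6: 3721 + 332 = 4053
Selection 7: 4053 + 332 = 4385 → 4385 − 4262 = 123
Selection 8: 123 + 332 = 455
Selection 9: 455 + 332 = 787
Selection 10: 787 + 332 = 1119
Selection 11: 1119 + 332 = 1451
Selection 12: 1451 + 332 = 1783
Selection 13: 1783 + 332 = 2115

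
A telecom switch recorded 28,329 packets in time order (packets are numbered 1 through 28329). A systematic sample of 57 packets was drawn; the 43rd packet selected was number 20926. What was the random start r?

52

k = 28329/57 = 497
r = 20926 − (43−1)×497 = 20926 − 20874 = 52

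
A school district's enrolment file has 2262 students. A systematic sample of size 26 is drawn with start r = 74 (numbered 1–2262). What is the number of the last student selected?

k = 2262/26 = 87
26th selection = r + (26−1)·k = 74 + 25×87 = 74 + 2175 = 2249

2249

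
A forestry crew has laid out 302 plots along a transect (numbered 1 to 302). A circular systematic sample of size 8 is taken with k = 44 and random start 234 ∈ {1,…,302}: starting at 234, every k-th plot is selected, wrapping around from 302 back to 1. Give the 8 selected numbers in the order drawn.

Selection 1: 234
Selection 2: 234 + 44 = 278
Selection 3: 278 + 44 = 322 → 322 − 302 = 20
Selection 4: 20 + 44 = 64
Selection 5: 64 + 44 = 108
Selection 6: 108 + 44 = 152
Selection 7: 152 + 44 = 196
Selection 8: 196 + 44 = 240

234, 278, 20, 64, 108, 152, 196, 240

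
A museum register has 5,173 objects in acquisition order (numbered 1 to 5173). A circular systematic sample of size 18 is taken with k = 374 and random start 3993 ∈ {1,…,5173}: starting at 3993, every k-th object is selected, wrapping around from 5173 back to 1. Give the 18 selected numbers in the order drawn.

3993, 4367, 4741, 5115, 316, 690, 1064, 1438, 1812, 2186, 2560, 2934, 3308, 3682, 4056, 4430, 4804, 5

Selection 1: 3993
Selection 2: 3993 + 374 = 4367
Selection 3: 4367 + 374 = 4741
Selection 4: 4741 + 374 = 5115
Selection 5: 5115 + 374 = 5489 → 5489 − 5173 = 316
Selection 6: 316 + 374 = 690
Selection 7: 690 + 374 = 1064
Selection 8: 1064 + 374 = 1438
Selection 9: 1438 + 374 = 1812
Selection 10: 1812 + 374 = 2186
Selection 11: 2186 + 374 = 2560
Selection 12: 2560 + 374 = 2934
Selection 13: 2934 + 374 = 3308
Selection 14: 3308 + 374 = 3682
Selection 15: 3682 + 374 = 4056
Selection 16: 4056 + 374 = 4430
Selection 17: 4430 + 374 = 4804
Selection 18: 4804 + 374 = 5178 → 5178 − 5173 = 5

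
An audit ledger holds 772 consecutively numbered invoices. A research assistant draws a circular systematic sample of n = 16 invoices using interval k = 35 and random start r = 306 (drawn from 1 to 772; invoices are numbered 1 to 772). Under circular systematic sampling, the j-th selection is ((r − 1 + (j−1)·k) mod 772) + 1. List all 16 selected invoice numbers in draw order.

Selection 1: 306
Selection 2: 306 + 35 = 341
Selection 3: 341 + 35 = 376
Selection 4: 376 + 35 = 411
Selection 5: 411 + 35 = 446
Selection 6: 446 + 35 = 481
Selection 7: 481 + 35 = 516
Selection 8: 516 + 35 = 551
Selection 9: 551 + 35 = 586
Selection 10: 586 + 35 = 621
Selection 11: 621 + 35 = 656
Selection 12: 656 + 35 = 691
Selection 13: 691 + 35 = 726
Selection 14: 726 + 35 = 761
Selection 15: 761 + 35 = 796 → 796 − 772 = 24
Selection 16: 24 + 35 = 59

306, 341, 376, 411, 446, 481, 516, 551, 586, 621, 656, 691, 726, 761, 24, 59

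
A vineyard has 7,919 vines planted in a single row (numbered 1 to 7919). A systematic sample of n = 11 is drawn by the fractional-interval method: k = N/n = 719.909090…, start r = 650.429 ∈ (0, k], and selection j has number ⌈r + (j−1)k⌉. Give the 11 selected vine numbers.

j=1: r + 0k = 650.429 → ⌈·⌉ = 651
j=2: r + 1k = 1370.338090… → ⌈·⌉ = 1371
j=3: r + 2k = 2090.247181… → ⌈·⌉ = 2091
j=4: r + 3k = 2810.156272… → ⌈·⌉ = 2811
j=5: r + 4k = 3530.065363… → ⌈·⌉ = 3531
j=6: r + 5k = 4249.974454… → ⌈·⌉ = 4250
j=7: r + 6k = 4969.883545… → ⌈·⌉ = 4970
j=8: r + 7k = 5689.792636… → ⌈·⌉ = 5690
j=9: r + 8k = 6409.701727… → ⌈·⌉ = 6410
j=10: r + 9k = 7129.610818… → ⌈·⌉ = 7130
j=11: r + 10k = 7849.519909… → ⌈·⌉ = 7850

651, 1371, 2091, 2811, 3531, 4250, 4970, 5690, 6410, 7130, 7850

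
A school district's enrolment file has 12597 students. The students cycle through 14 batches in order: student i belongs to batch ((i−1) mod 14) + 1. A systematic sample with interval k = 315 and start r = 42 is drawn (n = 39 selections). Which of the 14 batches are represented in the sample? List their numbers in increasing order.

7, 14

Consecutive selections differ by k = 315, so their batch numbers differ by 315 mod 14 = 7.
gcd(315, 14) = 7, so the sample visits 14/7 = 2 distinct residues mod 14.
Start 42 is batch 14; the batches hit are 7, 14.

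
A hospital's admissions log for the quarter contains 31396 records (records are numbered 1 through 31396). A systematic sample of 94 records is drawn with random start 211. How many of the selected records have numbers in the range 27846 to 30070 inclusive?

k = 31396/94 = 334
First selection ≥ 27846: 211 + ⌈(27846−211)/334⌉·334 = 211 + 83×334 = 27933
Last selection ≤ 30070: 211 + ⌊(30070−211)/334⌋·334 = 211 + 89×334 = 29937
Count = 89 − 83 + 1 = 7

7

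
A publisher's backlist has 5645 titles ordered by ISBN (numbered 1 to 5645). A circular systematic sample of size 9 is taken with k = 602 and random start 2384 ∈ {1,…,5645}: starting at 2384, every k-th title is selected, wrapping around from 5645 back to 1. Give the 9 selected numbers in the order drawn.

2384, 2986, 3588, 4190, 4792, 5394, 351, 953, 1555

Selection 1: 2384
Selection 2: 2384 + 602 = 2986
Selection 3: 2986 + 602 = 3588
Selection 4: 3588 + 602 = 4190
Selection 5: 4190 + 602 = 4792
Selection 6: 4792 + 602 = 5394
Selection 7: 5394 + 602 = 5996 → 5996 − 5645 = 351
Selection 8: 351 + 602 = 953
Selection 9: 953 + 602 = 1555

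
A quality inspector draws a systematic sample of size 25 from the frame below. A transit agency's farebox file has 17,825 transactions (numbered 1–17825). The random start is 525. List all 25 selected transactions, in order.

k = N/n = 17825/25 = 713
transaction 1: 525
transaction 2: 525 + 713 = 1238
transaction 3: 1238 + 713 = 1951
transaction 4: 1951 + 713 = 2664
transaction 5: 2664 + 713 = 3377
transaction 6: 3377 + 713 = 4090
transaction 7: 4090 + 713 = 4803
transaction 8: 4803 + 713 = 5516
transaction 9: 5516 + 713 = 6229
transaction 10: 6229 + 713 = 6942
transaction 11: 6942 + 713 = 7655
transaction 12: 7655 + 713 = 8368
transaction 13: 8368 + 713 = 9081
transaction 14: 9081 + 713 = 9794
transaction 15: 9794 + 713 = 10507
transaction 16: 10507 + 713 = 11220
transaction 17: 11220 + 713 = 11933
transaction 18: 11933 + 713 = 12646
transaction 19: 12646 + 713 = 13359
transaction 20: 13359 + 713 = 14072
transaction 21: 14072 + 713 = 14785
transaction 22: 14785 + 713 = 15498
transaction 23: 15498 + 713 = 16211
transaction 24: 16211 + 713 = 16924
transaction 25: 16924 + 713 = 17637

525, 1238, 1951, 2664, 3377, 4090, 4803, 5516, 6229, 6942, 7655, 8368, 9081, 9794, 10507, 11220, 11933, 12646, 13359, 14072, 14785, 15498, 16211, 16924, 17637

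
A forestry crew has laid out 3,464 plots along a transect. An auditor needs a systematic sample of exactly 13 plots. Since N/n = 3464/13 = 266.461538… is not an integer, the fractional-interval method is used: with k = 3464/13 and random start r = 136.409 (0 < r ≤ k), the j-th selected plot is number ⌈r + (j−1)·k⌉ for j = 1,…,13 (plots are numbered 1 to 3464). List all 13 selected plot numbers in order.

j=1: r + 0k = 136.409 → ⌈·⌉ = 137
j=2: r + 1k = 402.870538… → ⌈·⌉ = 403
j=3: r + 2k = 669.332076… → ⌈·⌉ = 670
j=4: r + 3k = 935.793615… → ⌈·⌉ = 936
j=5: r + 4k = 1202.255153… → ⌈·⌉ = 1203
j=6: r + 5k = 1468.716692… → ⌈·⌉ = 1469
j=7: r + 6k = 1735.178230… → ⌈·⌉ = 1736
j=8: r + 7k = 2001.639769… → ⌈·⌉ = 2002
j=9: r + 8k = 2268.101307… → ⌈·⌉ = 2269
j=10: r + 9k = 2534.562846… → ⌈·⌉ = 2535
j=11: r + 10k = 2801.024384… → ⌈·⌉ = 2802
j=12: r + 11k = 3067.485923… → ⌈·⌉ = 3068
j=13: r + 12k = 3333.947461… → ⌈·⌉ = 3334

137, 403, 670, 936, 1203, 1469, 1736, 2002, 2269, 2535, 2802, 3068, 3334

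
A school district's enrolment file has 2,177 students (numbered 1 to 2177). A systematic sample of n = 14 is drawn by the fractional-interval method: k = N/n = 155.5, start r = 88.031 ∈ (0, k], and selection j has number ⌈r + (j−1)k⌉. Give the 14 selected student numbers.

j=1: r + 0k = 88.031 → ⌈·⌉ = 89
j=2: r + 1k = 243.531 → ⌈·⌉ = 244
j=3: r + 2k = 399.031 → ⌈·⌉ = 400
j=4: r + 3k = 554.531 → ⌈·⌉ = 555
j=5: r + 4k = 710.031 → ⌈·⌉ = 711
j=6: r + 5k = 865.531 → ⌈·⌉ = 866
j=7: r + 6k = 1021.031 → ⌈·⌉ = 1022
j=8: r + 7k = 1176.531 → ⌈·⌉ = 1177
j=9: r + 8k = 1332.031 → ⌈·⌉ = 1333
j=10: r + 9k = 1487.531 → ⌈·⌉ = 1488
j=11: r + 10k = 1643.031 → ⌈·⌉ = 1644
j=12: r + 11k = 1798.531 → ⌈·⌉ = 1799
j=13: r + 12k = 1954.031 → ⌈·⌉ = 1955
j=14: r + 13k = 2109.531 → ⌈·⌉ = 2110

89, 244, 400, 555, 711, 866, 1022, 1177, 1333, 1488, 1644, 1799, 1955, 2110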